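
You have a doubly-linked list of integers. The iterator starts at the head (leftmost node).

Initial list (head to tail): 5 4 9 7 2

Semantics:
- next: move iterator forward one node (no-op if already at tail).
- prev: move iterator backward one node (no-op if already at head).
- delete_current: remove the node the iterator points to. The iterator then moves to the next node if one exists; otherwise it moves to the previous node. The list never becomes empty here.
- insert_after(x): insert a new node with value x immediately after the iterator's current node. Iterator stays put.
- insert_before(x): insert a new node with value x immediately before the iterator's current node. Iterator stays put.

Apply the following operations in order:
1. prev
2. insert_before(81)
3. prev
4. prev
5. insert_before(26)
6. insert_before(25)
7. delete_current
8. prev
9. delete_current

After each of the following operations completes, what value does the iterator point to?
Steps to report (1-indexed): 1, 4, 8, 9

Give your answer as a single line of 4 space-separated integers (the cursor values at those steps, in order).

Answer: 5 81 25 5

Derivation:
After 1 (prev): list=[5, 4, 9, 7, 2] cursor@5
After 2 (insert_before(81)): list=[81, 5, 4, 9, 7, 2] cursor@5
After 3 (prev): list=[81, 5, 4, 9, 7, 2] cursor@81
After 4 (prev): list=[81, 5, 4, 9, 7, 2] cursor@81
After 5 (insert_before(26)): list=[26, 81, 5, 4, 9, 7, 2] cursor@81
After 6 (insert_before(25)): list=[26, 25, 81, 5, 4, 9, 7, 2] cursor@81
After 7 (delete_current): list=[26, 25, 5, 4, 9, 7, 2] cursor@5
After 8 (prev): list=[26, 25, 5, 4, 9, 7, 2] cursor@25
After 9 (delete_current): list=[26, 5, 4, 9, 7, 2] cursor@5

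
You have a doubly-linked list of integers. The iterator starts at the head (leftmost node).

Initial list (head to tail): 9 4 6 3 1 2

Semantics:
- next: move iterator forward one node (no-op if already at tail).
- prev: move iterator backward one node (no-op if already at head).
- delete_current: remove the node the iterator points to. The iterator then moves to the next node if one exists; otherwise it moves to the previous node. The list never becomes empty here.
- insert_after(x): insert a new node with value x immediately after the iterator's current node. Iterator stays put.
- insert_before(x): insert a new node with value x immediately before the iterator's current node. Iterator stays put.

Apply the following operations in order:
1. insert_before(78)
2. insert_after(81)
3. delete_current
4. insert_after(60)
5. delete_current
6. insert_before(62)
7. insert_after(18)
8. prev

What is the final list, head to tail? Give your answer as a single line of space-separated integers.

After 1 (insert_before(78)): list=[78, 9, 4, 6, 3, 1, 2] cursor@9
After 2 (insert_after(81)): list=[78, 9, 81, 4, 6, 3, 1, 2] cursor@9
After 3 (delete_current): list=[78, 81, 4, 6, 3, 1, 2] cursor@81
After 4 (insert_after(60)): list=[78, 81, 60, 4, 6, 3, 1, 2] cursor@81
After 5 (delete_current): list=[78, 60, 4, 6, 3, 1, 2] cursor@60
After 6 (insert_before(62)): list=[78, 62, 60, 4, 6, 3, 1, 2] cursor@60
After 7 (insert_after(18)): list=[78, 62, 60, 18, 4, 6, 3, 1, 2] cursor@60
After 8 (prev): list=[78, 62, 60, 18, 4, 6, 3, 1, 2] cursor@62

Answer: 78 62 60 18 4 6 3 1 2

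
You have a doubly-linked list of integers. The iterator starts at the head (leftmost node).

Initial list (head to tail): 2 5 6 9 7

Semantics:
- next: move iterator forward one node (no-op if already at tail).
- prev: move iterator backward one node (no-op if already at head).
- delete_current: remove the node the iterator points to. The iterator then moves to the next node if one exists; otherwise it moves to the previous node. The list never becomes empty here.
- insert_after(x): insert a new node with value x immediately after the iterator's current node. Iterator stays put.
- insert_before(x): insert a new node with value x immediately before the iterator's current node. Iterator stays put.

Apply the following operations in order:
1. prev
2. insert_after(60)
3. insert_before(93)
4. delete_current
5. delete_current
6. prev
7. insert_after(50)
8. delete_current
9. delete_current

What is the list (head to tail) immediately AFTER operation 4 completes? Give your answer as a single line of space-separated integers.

Answer: 93 60 5 6 9 7

Derivation:
After 1 (prev): list=[2, 5, 6, 9, 7] cursor@2
After 2 (insert_after(60)): list=[2, 60, 5, 6, 9, 7] cursor@2
After 3 (insert_before(93)): list=[93, 2, 60, 5, 6, 9, 7] cursor@2
After 4 (delete_current): list=[93, 60, 5, 6, 9, 7] cursor@60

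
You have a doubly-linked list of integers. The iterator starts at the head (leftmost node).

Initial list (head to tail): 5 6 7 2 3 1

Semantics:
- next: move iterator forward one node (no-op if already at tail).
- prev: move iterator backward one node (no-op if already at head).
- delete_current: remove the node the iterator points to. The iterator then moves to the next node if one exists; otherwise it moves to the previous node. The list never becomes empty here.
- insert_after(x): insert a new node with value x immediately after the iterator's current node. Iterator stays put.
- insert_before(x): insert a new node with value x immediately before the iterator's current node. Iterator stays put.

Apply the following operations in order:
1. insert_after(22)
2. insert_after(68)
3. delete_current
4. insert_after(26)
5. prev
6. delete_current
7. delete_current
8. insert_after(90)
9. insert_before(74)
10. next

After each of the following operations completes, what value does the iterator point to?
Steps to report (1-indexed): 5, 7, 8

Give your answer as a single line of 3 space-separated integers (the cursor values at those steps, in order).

After 1 (insert_after(22)): list=[5, 22, 6, 7, 2, 3, 1] cursor@5
After 2 (insert_after(68)): list=[5, 68, 22, 6, 7, 2, 3, 1] cursor@5
After 3 (delete_current): list=[68, 22, 6, 7, 2, 3, 1] cursor@68
After 4 (insert_after(26)): list=[68, 26, 22, 6, 7, 2, 3, 1] cursor@68
After 5 (prev): list=[68, 26, 22, 6, 7, 2, 3, 1] cursor@68
After 6 (delete_current): list=[26, 22, 6, 7, 2, 3, 1] cursor@26
After 7 (delete_current): list=[22, 6, 7, 2, 3, 1] cursor@22
After 8 (insert_after(90)): list=[22, 90, 6, 7, 2, 3, 1] cursor@22
After 9 (insert_before(74)): list=[74, 22, 90, 6, 7, 2, 3, 1] cursor@22
After 10 (next): list=[74, 22, 90, 6, 7, 2, 3, 1] cursor@90

Answer: 68 22 22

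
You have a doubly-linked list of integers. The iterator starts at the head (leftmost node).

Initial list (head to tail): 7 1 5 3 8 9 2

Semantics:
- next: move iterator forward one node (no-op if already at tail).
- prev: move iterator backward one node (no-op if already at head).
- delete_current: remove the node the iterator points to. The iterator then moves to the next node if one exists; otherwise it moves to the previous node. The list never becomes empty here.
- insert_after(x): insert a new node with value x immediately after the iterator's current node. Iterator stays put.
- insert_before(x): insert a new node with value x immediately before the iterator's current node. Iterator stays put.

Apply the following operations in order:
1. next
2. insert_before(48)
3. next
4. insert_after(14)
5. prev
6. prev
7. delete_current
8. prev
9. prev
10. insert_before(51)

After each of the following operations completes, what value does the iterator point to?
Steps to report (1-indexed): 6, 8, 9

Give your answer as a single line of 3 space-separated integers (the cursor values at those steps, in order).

Answer: 48 7 7

Derivation:
After 1 (next): list=[7, 1, 5, 3, 8, 9, 2] cursor@1
After 2 (insert_before(48)): list=[7, 48, 1, 5, 3, 8, 9, 2] cursor@1
After 3 (next): list=[7, 48, 1, 5, 3, 8, 9, 2] cursor@5
After 4 (insert_after(14)): list=[7, 48, 1, 5, 14, 3, 8, 9, 2] cursor@5
After 5 (prev): list=[7, 48, 1, 5, 14, 3, 8, 9, 2] cursor@1
After 6 (prev): list=[7, 48, 1, 5, 14, 3, 8, 9, 2] cursor@48
After 7 (delete_current): list=[7, 1, 5, 14, 3, 8, 9, 2] cursor@1
After 8 (prev): list=[7, 1, 5, 14, 3, 8, 9, 2] cursor@7
After 9 (prev): list=[7, 1, 5, 14, 3, 8, 9, 2] cursor@7
After 10 (insert_before(51)): list=[51, 7, 1, 5, 14, 3, 8, 9, 2] cursor@7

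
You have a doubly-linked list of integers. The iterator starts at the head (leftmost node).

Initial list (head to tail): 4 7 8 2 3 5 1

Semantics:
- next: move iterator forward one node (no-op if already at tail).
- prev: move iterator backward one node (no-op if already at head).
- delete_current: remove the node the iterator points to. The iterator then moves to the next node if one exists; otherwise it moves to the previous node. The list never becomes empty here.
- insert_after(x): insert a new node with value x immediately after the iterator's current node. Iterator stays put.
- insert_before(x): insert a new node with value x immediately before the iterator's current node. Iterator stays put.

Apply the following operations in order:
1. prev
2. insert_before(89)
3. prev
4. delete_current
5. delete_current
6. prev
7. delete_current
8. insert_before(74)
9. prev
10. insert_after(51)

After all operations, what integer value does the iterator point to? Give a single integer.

After 1 (prev): list=[4, 7, 8, 2, 3, 5, 1] cursor@4
After 2 (insert_before(89)): list=[89, 4, 7, 8, 2, 3, 5, 1] cursor@4
After 3 (prev): list=[89, 4, 7, 8, 2, 3, 5, 1] cursor@89
After 4 (delete_current): list=[4, 7, 8, 2, 3, 5, 1] cursor@4
After 5 (delete_current): list=[7, 8, 2, 3, 5, 1] cursor@7
After 6 (prev): list=[7, 8, 2, 3, 5, 1] cursor@7
After 7 (delete_current): list=[8, 2, 3, 5, 1] cursor@8
After 8 (insert_before(74)): list=[74, 8, 2, 3, 5, 1] cursor@8
After 9 (prev): list=[74, 8, 2, 3, 5, 1] cursor@74
After 10 (insert_after(51)): list=[74, 51, 8, 2, 3, 5, 1] cursor@74

Answer: 74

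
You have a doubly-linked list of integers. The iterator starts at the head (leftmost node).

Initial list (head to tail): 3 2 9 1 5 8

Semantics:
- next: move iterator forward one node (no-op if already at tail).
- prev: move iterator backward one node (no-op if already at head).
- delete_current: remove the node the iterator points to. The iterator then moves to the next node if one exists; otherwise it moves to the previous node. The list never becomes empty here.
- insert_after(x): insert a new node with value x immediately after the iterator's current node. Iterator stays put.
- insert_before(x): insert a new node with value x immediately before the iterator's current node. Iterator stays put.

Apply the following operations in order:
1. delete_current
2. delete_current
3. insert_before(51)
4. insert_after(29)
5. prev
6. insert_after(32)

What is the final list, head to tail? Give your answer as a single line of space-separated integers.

After 1 (delete_current): list=[2, 9, 1, 5, 8] cursor@2
After 2 (delete_current): list=[9, 1, 5, 8] cursor@9
After 3 (insert_before(51)): list=[51, 9, 1, 5, 8] cursor@9
After 4 (insert_after(29)): list=[51, 9, 29, 1, 5, 8] cursor@9
After 5 (prev): list=[51, 9, 29, 1, 5, 8] cursor@51
After 6 (insert_after(32)): list=[51, 32, 9, 29, 1, 5, 8] cursor@51

Answer: 51 32 9 29 1 5 8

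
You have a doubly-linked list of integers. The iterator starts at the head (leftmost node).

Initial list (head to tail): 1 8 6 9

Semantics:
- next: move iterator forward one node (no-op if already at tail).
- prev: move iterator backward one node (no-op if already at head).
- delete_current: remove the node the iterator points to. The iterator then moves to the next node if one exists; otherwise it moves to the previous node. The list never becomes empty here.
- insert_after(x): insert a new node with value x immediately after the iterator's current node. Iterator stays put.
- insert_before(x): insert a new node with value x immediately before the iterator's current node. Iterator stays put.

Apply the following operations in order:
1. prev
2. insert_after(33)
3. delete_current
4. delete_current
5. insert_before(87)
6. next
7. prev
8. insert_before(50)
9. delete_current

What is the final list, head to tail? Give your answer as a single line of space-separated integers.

After 1 (prev): list=[1, 8, 6, 9] cursor@1
After 2 (insert_after(33)): list=[1, 33, 8, 6, 9] cursor@1
After 3 (delete_current): list=[33, 8, 6, 9] cursor@33
After 4 (delete_current): list=[8, 6, 9] cursor@8
After 5 (insert_before(87)): list=[87, 8, 6, 9] cursor@8
After 6 (next): list=[87, 8, 6, 9] cursor@6
After 7 (prev): list=[87, 8, 6, 9] cursor@8
After 8 (insert_before(50)): list=[87, 50, 8, 6, 9] cursor@8
After 9 (delete_current): list=[87, 50, 6, 9] cursor@6

Answer: 87 50 6 9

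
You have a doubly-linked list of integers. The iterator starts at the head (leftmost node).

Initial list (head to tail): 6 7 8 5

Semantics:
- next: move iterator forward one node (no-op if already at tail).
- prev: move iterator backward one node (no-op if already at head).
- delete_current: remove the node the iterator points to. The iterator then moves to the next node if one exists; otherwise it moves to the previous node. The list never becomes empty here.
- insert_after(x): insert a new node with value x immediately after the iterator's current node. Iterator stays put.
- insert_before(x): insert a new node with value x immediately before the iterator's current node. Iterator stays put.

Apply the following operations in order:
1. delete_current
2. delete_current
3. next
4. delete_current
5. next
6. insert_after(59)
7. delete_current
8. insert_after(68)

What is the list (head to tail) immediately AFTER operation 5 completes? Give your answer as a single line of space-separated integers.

Answer: 8

Derivation:
After 1 (delete_current): list=[7, 8, 5] cursor@7
After 2 (delete_current): list=[8, 5] cursor@8
After 3 (next): list=[8, 5] cursor@5
After 4 (delete_current): list=[8] cursor@8
After 5 (next): list=[8] cursor@8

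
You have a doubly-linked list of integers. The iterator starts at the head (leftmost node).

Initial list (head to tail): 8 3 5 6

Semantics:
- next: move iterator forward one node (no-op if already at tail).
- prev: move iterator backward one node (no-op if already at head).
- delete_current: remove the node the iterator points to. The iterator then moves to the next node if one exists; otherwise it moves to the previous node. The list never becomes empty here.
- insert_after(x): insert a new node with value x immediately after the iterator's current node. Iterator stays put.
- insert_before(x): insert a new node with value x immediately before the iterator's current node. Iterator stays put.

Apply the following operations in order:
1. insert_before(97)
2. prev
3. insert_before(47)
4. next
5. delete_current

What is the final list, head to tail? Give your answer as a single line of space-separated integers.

Answer: 47 97 3 5 6

Derivation:
After 1 (insert_before(97)): list=[97, 8, 3, 5, 6] cursor@8
After 2 (prev): list=[97, 8, 3, 5, 6] cursor@97
After 3 (insert_before(47)): list=[47, 97, 8, 3, 5, 6] cursor@97
After 4 (next): list=[47, 97, 8, 3, 5, 6] cursor@8
After 5 (delete_current): list=[47, 97, 3, 5, 6] cursor@3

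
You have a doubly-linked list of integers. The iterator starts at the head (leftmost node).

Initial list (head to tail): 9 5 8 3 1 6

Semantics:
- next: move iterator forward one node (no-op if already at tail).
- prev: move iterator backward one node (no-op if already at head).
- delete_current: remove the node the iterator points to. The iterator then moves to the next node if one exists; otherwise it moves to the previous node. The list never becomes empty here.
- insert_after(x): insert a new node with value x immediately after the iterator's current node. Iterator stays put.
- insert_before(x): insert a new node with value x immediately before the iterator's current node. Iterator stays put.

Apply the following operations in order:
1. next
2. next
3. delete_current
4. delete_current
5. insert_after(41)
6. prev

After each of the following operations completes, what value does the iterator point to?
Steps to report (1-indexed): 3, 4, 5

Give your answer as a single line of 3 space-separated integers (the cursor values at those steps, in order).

After 1 (next): list=[9, 5, 8, 3, 1, 6] cursor@5
After 2 (next): list=[9, 5, 8, 3, 1, 6] cursor@8
After 3 (delete_current): list=[9, 5, 3, 1, 6] cursor@3
After 4 (delete_current): list=[9, 5, 1, 6] cursor@1
After 5 (insert_after(41)): list=[9, 5, 1, 41, 6] cursor@1
After 6 (prev): list=[9, 5, 1, 41, 6] cursor@5

Answer: 3 1 1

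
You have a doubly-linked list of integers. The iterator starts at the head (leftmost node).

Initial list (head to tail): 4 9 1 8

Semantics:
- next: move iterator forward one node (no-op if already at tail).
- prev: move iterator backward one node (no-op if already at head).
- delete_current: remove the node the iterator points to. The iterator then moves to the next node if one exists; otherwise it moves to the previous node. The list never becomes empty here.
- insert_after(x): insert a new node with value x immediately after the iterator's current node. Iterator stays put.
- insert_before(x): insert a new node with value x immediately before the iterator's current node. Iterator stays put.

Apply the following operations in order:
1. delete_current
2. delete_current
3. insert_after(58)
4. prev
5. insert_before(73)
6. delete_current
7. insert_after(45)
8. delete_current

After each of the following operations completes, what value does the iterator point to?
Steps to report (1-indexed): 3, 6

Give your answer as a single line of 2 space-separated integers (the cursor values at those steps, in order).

Answer: 1 58

Derivation:
After 1 (delete_current): list=[9, 1, 8] cursor@9
After 2 (delete_current): list=[1, 8] cursor@1
After 3 (insert_after(58)): list=[1, 58, 8] cursor@1
After 4 (prev): list=[1, 58, 8] cursor@1
After 5 (insert_before(73)): list=[73, 1, 58, 8] cursor@1
After 6 (delete_current): list=[73, 58, 8] cursor@58
After 7 (insert_after(45)): list=[73, 58, 45, 8] cursor@58
After 8 (delete_current): list=[73, 45, 8] cursor@45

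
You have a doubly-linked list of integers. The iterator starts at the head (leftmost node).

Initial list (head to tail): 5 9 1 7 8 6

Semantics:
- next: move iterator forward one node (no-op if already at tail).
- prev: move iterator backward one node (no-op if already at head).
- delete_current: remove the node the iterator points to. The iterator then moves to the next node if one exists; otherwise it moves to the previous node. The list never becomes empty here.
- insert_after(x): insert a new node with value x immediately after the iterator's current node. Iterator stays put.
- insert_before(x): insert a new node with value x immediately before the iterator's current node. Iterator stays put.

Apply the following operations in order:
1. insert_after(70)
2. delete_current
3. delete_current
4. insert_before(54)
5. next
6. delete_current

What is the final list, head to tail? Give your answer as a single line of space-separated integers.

Answer: 54 9 7 8 6

Derivation:
After 1 (insert_after(70)): list=[5, 70, 9, 1, 7, 8, 6] cursor@5
After 2 (delete_current): list=[70, 9, 1, 7, 8, 6] cursor@70
After 3 (delete_current): list=[9, 1, 7, 8, 6] cursor@9
After 4 (insert_before(54)): list=[54, 9, 1, 7, 8, 6] cursor@9
After 5 (next): list=[54, 9, 1, 7, 8, 6] cursor@1
After 6 (delete_current): list=[54, 9, 7, 8, 6] cursor@7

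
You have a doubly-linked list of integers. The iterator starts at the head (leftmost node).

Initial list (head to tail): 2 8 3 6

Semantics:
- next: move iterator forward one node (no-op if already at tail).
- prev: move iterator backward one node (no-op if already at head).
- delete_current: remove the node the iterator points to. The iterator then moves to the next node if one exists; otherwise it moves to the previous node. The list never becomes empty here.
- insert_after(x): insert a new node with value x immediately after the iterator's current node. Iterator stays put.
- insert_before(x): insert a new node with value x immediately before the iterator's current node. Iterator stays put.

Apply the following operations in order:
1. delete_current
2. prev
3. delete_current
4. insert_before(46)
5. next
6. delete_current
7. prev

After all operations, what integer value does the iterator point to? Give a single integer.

Answer: 46

Derivation:
After 1 (delete_current): list=[8, 3, 6] cursor@8
After 2 (prev): list=[8, 3, 6] cursor@8
After 3 (delete_current): list=[3, 6] cursor@3
After 4 (insert_before(46)): list=[46, 3, 6] cursor@3
After 5 (next): list=[46, 3, 6] cursor@6
After 6 (delete_current): list=[46, 3] cursor@3
After 7 (prev): list=[46, 3] cursor@46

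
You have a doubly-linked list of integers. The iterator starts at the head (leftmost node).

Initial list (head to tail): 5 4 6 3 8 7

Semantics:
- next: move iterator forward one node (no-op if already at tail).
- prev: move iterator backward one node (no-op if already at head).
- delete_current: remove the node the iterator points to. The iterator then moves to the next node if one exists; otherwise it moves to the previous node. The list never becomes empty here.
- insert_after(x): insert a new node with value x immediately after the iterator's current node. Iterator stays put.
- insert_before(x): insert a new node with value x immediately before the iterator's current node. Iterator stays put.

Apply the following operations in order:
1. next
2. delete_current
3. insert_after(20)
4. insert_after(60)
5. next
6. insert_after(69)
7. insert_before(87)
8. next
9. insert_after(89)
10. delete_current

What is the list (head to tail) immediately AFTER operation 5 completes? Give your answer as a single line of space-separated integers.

After 1 (next): list=[5, 4, 6, 3, 8, 7] cursor@4
After 2 (delete_current): list=[5, 6, 3, 8, 7] cursor@6
After 3 (insert_after(20)): list=[5, 6, 20, 3, 8, 7] cursor@6
After 4 (insert_after(60)): list=[5, 6, 60, 20, 3, 8, 7] cursor@6
After 5 (next): list=[5, 6, 60, 20, 3, 8, 7] cursor@60

Answer: 5 6 60 20 3 8 7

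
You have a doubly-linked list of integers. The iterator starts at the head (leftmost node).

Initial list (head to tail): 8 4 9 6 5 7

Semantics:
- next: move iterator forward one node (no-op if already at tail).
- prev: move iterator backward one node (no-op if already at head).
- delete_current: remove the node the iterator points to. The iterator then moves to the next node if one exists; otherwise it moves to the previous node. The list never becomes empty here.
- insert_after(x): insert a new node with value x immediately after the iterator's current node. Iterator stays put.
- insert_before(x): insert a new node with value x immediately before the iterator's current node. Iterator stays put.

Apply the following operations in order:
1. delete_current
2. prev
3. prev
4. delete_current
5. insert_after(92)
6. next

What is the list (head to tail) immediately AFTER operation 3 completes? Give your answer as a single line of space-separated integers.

Answer: 4 9 6 5 7

Derivation:
After 1 (delete_current): list=[4, 9, 6, 5, 7] cursor@4
After 2 (prev): list=[4, 9, 6, 5, 7] cursor@4
After 3 (prev): list=[4, 9, 6, 5, 7] cursor@4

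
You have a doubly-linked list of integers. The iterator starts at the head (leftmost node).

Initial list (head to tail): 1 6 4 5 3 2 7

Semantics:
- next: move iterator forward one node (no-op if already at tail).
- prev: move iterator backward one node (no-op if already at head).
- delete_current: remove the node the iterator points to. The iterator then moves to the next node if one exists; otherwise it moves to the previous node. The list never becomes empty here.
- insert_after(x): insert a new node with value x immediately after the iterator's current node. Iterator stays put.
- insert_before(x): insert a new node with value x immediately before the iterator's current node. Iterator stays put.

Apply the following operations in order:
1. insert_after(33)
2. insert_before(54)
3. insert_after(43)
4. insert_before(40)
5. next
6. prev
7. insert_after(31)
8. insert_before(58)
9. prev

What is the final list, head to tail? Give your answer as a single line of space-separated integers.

After 1 (insert_after(33)): list=[1, 33, 6, 4, 5, 3, 2, 7] cursor@1
After 2 (insert_before(54)): list=[54, 1, 33, 6, 4, 5, 3, 2, 7] cursor@1
After 3 (insert_after(43)): list=[54, 1, 43, 33, 6, 4, 5, 3, 2, 7] cursor@1
After 4 (insert_before(40)): list=[54, 40, 1, 43, 33, 6, 4, 5, 3, 2, 7] cursor@1
After 5 (next): list=[54, 40, 1, 43, 33, 6, 4, 5, 3, 2, 7] cursor@43
After 6 (prev): list=[54, 40, 1, 43, 33, 6, 4, 5, 3, 2, 7] cursor@1
After 7 (insert_after(31)): list=[54, 40, 1, 31, 43, 33, 6, 4, 5, 3, 2, 7] cursor@1
After 8 (insert_before(58)): list=[54, 40, 58, 1, 31, 43, 33, 6, 4, 5, 3, 2, 7] cursor@1
After 9 (prev): list=[54, 40, 58, 1, 31, 43, 33, 6, 4, 5, 3, 2, 7] cursor@58

Answer: 54 40 58 1 31 43 33 6 4 5 3 2 7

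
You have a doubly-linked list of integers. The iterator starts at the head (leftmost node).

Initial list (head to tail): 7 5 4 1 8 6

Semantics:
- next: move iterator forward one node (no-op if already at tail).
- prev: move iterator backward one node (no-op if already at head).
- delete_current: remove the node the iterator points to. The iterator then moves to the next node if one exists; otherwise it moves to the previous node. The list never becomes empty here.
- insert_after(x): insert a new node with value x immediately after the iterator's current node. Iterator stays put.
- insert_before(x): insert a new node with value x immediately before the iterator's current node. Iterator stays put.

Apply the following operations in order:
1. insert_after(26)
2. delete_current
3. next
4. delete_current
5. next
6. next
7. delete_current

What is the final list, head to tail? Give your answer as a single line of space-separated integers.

Answer: 26 4 1 6

Derivation:
After 1 (insert_after(26)): list=[7, 26, 5, 4, 1, 8, 6] cursor@7
After 2 (delete_current): list=[26, 5, 4, 1, 8, 6] cursor@26
After 3 (next): list=[26, 5, 4, 1, 8, 6] cursor@5
After 4 (delete_current): list=[26, 4, 1, 8, 6] cursor@4
After 5 (next): list=[26, 4, 1, 8, 6] cursor@1
After 6 (next): list=[26, 4, 1, 8, 6] cursor@8
After 7 (delete_current): list=[26, 4, 1, 6] cursor@6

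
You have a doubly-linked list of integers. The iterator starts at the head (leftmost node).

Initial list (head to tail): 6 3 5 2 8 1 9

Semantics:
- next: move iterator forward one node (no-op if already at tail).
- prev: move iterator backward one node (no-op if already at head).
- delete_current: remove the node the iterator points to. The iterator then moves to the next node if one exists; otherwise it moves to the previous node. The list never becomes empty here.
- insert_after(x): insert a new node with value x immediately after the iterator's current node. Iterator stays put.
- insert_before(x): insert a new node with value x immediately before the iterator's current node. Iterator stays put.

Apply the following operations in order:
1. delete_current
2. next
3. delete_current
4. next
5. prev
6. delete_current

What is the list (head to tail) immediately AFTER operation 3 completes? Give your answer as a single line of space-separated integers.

Answer: 3 2 8 1 9

Derivation:
After 1 (delete_current): list=[3, 5, 2, 8, 1, 9] cursor@3
After 2 (next): list=[3, 5, 2, 8, 1, 9] cursor@5
After 3 (delete_current): list=[3, 2, 8, 1, 9] cursor@2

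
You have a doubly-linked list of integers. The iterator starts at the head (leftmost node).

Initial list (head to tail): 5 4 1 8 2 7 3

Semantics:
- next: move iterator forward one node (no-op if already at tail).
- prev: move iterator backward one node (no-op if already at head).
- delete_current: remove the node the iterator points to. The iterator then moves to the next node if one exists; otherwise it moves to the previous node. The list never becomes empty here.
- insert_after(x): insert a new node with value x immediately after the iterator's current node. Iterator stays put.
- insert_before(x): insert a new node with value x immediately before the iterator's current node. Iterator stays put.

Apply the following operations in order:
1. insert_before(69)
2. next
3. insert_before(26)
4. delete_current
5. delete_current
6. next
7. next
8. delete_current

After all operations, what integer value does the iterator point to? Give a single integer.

After 1 (insert_before(69)): list=[69, 5, 4, 1, 8, 2, 7, 3] cursor@5
After 2 (next): list=[69, 5, 4, 1, 8, 2, 7, 3] cursor@4
After 3 (insert_before(26)): list=[69, 5, 26, 4, 1, 8, 2, 7, 3] cursor@4
After 4 (delete_current): list=[69, 5, 26, 1, 8, 2, 7, 3] cursor@1
After 5 (delete_current): list=[69, 5, 26, 8, 2, 7, 3] cursor@8
After 6 (next): list=[69, 5, 26, 8, 2, 7, 3] cursor@2
After 7 (next): list=[69, 5, 26, 8, 2, 7, 3] cursor@7
After 8 (delete_current): list=[69, 5, 26, 8, 2, 3] cursor@3

Answer: 3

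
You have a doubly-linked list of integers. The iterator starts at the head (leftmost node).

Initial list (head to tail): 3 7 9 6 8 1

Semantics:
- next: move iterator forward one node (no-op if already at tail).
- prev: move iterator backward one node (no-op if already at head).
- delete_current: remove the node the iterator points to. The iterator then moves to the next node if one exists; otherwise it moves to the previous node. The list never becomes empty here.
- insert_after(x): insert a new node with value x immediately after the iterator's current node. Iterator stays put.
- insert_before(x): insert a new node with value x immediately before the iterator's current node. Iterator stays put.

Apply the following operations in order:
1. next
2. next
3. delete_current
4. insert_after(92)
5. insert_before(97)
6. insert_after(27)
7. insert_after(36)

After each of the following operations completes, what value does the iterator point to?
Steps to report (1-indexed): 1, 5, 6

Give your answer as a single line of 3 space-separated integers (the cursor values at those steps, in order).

Answer: 7 6 6

Derivation:
After 1 (next): list=[3, 7, 9, 6, 8, 1] cursor@7
After 2 (next): list=[3, 7, 9, 6, 8, 1] cursor@9
After 3 (delete_current): list=[3, 7, 6, 8, 1] cursor@6
After 4 (insert_after(92)): list=[3, 7, 6, 92, 8, 1] cursor@6
After 5 (insert_before(97)): list=[3, 7, 97, 6, 92, 8, 1] cursor@6
After 6 (insert_after(27)): list=[3, 7, 97, 6, 27, 92, 8, 1] cursor@6
After 7 (insert_after(36)): list=[3, 7, 97, 6, 36, 27, 92, 8, 1] cursor@6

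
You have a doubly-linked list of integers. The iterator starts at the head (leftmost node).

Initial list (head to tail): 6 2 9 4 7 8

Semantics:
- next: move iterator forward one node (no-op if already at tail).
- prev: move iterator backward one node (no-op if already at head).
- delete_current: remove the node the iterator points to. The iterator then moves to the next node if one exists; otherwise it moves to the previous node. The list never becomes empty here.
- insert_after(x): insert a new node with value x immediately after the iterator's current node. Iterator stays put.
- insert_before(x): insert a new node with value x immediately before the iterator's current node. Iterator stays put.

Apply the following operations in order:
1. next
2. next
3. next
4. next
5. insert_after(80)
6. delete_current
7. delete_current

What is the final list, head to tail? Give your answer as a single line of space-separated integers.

After 1 (next): list=[6, 2, 9, 4, 7, 8] cursor@2
After 2 (next): list=[6, 2, 9, 4, 7, 8] cursor@9
After 3 (next): list=[6, 2, 9, 4, 7, 8] cursor@4
After 4 (next): list=[6, 2, 9, 4, 7, 8] cursor@7
After 5 (insert_after(80)): list=[6, 2, 9, 4, 7, 80, 8] cursor@7
After 6 (delete_current): list=[6, 2, 9, 4, 80, 8] cursor@80
After 7 (delete_current): list=[6, 2, 9, 4, 8] cursor@8

Answer: 6 2 9 4 8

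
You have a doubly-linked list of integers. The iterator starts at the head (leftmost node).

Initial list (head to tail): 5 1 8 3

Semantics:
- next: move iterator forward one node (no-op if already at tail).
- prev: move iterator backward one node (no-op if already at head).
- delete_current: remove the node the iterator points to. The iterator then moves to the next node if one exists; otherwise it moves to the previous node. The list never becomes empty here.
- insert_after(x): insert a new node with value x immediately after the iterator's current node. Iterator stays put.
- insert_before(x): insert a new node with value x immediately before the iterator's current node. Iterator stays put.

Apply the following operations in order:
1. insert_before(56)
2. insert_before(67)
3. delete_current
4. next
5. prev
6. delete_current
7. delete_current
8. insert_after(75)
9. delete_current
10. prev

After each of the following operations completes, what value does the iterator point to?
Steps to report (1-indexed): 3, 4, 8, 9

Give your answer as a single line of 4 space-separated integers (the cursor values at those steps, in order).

After 1 (insert_before(56)): list=[56, 5, 1, 8, 3] cursor@5
After 2 (insert_before(67)): list=[56, 67, 5, 1, 8, 3] cursor@5
After 3 (delete_current): list=[56, 67, 1, 8, 3] cursor@1
After 4 (next): list=[56, 67, 1, 8, 3] cursor@8
After 5 (prev): list=[56, 67, 1, 8, 3] cursor@1
After 6 (delete_current): list=[56, 67, 8, 3] cursor@8
After 7 (delete_current): list=[56, 67, 3] cursor@3
After 8 (insert_after(75)): list=[56, 67, 3, 75] cursor@3
After 9 (delete_current): list=[56, 67, 75] cursor@75
After 10 (prev): list=[56, 67, 75] cursor@67

Answer: 1 8 3 75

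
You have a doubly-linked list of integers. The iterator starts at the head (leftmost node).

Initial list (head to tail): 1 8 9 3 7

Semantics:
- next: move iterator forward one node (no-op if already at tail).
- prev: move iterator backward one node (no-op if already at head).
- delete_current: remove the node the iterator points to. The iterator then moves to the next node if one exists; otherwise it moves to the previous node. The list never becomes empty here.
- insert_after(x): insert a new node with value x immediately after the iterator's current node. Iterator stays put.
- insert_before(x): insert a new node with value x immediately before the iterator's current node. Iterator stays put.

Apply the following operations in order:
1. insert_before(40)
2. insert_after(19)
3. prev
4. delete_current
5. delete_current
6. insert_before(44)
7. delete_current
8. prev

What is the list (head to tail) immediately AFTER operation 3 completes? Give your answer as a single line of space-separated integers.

After 1 (insert_before(40)): list=[40, 1, 8, 9, 3, 7] cursor@1
After 2 (insert_after(19)): list=[40, 1, 19, 8, 9, 3, 7] cursor@1
After 3 (prev): list=[40, 1, 19, 8, 9, 3, 7] cursor@40

Answer: 40 1 19 8 9 3 7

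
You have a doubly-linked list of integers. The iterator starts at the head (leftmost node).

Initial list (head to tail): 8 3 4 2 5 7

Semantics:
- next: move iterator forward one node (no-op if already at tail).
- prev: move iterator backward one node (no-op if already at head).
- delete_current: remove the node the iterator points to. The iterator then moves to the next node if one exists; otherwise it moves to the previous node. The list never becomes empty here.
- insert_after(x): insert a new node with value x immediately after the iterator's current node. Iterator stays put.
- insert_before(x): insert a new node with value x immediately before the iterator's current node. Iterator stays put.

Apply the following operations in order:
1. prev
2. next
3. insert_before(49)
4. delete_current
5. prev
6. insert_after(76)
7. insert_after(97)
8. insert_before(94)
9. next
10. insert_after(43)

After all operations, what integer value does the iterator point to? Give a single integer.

After 1 (prev): list=[8, 3, 4, 2, 5, 7] cursor@8
After 2 (next): list=[8, 3, 4, 2, 5, 7] cursor@3
After 3 (insert_before(49)): list=[8, 49, 3, 4, 2, 5, 7] cursor@3
After 4 (delete_current): list=[8, 49, 4, 2, 5, 7] cursor@4
After 5 (prev): list=[8, 49, 4, 2, 5, 7] cursor@49
After 6 (insert_after(76)): list=[8, 49, 76, 4, 2, 5, 7] cursor@49
After 7 (insert_after(97)): list=[8, 49, 97, 76, 4, 2, 5, 7] cursor@49
After 8 (insert_before(94)): list=[8, 94, 49, 97, 76, 4, 2, 5, 7] cursor@49
After 9 (next): list=[8, 94, 49, 97, 76, 4, 2, 5, 7] cursor@97
After 10 (insert_after(43)): list=[8, 94, 49, 97, 43, 76, 4, 2, 5, 7] cursor@97

Answer: 97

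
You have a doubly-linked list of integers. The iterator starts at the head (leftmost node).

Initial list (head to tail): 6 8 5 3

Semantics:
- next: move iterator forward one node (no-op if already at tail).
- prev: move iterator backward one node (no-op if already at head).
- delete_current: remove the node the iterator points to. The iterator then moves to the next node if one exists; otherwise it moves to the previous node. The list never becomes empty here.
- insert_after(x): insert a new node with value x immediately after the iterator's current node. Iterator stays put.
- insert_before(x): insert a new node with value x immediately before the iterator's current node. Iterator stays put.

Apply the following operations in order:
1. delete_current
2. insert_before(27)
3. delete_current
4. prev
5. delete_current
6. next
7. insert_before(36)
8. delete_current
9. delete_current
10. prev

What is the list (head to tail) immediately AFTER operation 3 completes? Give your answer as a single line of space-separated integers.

Answer: 27 5 3

Derivation:
After 1 (delete_current): list=[8, 5, 3] cursor@8
After 2 (insert_before(27)): list=[27, 8, 5, 3] cursor@8
After 3 (delete_current): list=[27, 5, 3] cursor@5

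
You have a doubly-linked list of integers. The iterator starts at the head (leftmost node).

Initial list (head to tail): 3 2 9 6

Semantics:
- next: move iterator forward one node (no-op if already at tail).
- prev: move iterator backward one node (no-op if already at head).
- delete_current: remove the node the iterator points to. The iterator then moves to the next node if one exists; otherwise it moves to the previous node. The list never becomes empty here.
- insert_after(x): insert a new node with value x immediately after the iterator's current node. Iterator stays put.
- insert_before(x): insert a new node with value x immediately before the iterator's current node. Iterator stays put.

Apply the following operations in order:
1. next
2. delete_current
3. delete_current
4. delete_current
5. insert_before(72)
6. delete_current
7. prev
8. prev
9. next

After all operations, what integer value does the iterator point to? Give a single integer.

Answer: 72

Derivation:
After 1 (next): list=[3, 2, 9, 6] cursor@2
After 2 (delete_current): list=[3, 9, 6] cursor@9
After 3 (delete_current): list=[3, 6] cursor@6
After 4 (delete_current): list=[3] cursor@3
After 5 (insert_before(72)): list=[72, 3] cursor@3
After 6 (delete_current): list=[72] cursor@72
After 7 (prev): list=[72] cursor@72
After 8 (prev): list=[72] cursor@72
After 9 (next): list=[72] cursor@72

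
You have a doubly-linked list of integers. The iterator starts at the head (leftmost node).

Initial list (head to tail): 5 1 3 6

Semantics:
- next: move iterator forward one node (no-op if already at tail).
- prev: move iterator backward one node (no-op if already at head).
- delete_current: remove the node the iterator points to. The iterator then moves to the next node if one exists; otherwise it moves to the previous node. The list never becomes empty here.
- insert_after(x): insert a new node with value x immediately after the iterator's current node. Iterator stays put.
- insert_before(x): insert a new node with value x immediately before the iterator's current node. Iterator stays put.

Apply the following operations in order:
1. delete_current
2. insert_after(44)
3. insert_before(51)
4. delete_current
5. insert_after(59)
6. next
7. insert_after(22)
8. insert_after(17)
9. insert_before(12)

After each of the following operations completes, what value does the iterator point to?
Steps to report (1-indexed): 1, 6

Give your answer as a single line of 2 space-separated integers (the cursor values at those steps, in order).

After 1 (delete_current): list=[1, 3, 6] cursor@1
After 2 (insert_after(44)): list=[1, 44, 3, 6] cursor@1
After 3 (insert_before(51)): list=[51, 1, 44, 3, 6] cursor@1
After 4 (delete_current): list=[51, 44, 3, 6] cursor@44
After 5 (insert_after(59)): list=[51, 44, 59, 3, 6] cursor@44
After 6 (next): list=[51, 44, 59, 3, 6] cursor@59
After 7 (insert_after(22)): list=[51, 44, 59, 22, 3, 6] cursor@59
After 8 (insert_after(17)): list=[51, 44, 59, 17, 22, 3, 6] cursor@59
After 9 (insert_before(12)): list=[51, 44, 12, 59, 17, 22, 3, 6] cursor@59

Answer: 1 59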